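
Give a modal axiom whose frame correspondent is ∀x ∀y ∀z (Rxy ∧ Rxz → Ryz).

◇p → □◇p

A defining formula is ◇p → □◇p (the 5 axiom).
Suppose ◇p→□◇p is valid. Take Rxy, Rxz and set V(p)={y}. Then ◇p at x, so □◇p at x, so ◇p at z, so some w with Rzw has p; w=y, i.e. Rzy. By symmetry of the argument, Ryz.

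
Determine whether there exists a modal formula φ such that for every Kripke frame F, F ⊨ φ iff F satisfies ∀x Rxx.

Yes — defined by □q → q

Yes: it is reflexivity, defined by the T schema □q → q.
Suppose □q→q is valid. At any x set V(q)={w : Rxw}. Then □q holds at x, so q holds at x, i.e. Rxx.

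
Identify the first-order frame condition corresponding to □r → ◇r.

Suppose □r→◇r is valid. At any x set V(r)=W. Then □r at x, so ◇r at x, so x has a successor.
Conversely, on a frame with seriality the schema holds at every world under every valuation.
So the correspondent is seriality.

seriality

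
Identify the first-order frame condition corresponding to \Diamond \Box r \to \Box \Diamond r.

convergence

This is the .2 axiom.
Its frame correspondent is convergence — \forall x \forall y \forall z (Rxy \wedge Rxz \to \exists w (Ryw \wedge Rzw)).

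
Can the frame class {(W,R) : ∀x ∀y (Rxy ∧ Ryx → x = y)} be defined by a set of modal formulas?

Modal frame validity is preserved under surjective bounded morphisms.
The 8-cycle (worlds s,t,u,v,w,x,y,z with s→t→u→v→w→x→y→z→s) is antisymmetric. Sending even-indexed worlds to • and odd-indexed worlds to ∘ is a surjective bounded morphism onto the two-world frame with •↔∘, which is not antisymmetric.
Hence antisymmetry is not modally definable.

Not modally definable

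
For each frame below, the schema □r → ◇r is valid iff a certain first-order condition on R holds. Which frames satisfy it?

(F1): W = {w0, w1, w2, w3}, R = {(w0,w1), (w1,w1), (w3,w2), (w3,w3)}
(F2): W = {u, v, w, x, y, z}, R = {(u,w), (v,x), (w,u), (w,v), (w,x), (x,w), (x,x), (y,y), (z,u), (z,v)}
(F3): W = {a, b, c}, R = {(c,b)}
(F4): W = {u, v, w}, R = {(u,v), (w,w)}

Frame correspondent (Sahlqvist): ∀x ∃y Rxy — i.e. seriality.
(F1): fails — world w2 has no successor.
(F2): ✓.
(F3): fails — world a has no successor.
(F4): fails — world v has no successor.
Valid on: (F2).

(F2)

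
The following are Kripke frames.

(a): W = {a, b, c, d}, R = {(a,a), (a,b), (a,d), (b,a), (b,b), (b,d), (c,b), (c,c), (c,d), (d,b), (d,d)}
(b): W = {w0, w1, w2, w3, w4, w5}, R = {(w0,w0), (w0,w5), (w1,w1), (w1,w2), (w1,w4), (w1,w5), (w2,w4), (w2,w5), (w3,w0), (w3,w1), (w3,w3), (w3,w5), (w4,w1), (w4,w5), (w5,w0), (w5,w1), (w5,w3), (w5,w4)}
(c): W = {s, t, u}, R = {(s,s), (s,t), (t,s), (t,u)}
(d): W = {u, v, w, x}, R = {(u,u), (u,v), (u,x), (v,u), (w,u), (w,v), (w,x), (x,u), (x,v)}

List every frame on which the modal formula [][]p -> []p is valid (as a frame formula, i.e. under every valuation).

Frame correspondent (Sahlqvist): forall x forall y (Rxy -> exists z (Rxz & Rzy)) — i.e. density.
(a): condition met.
(b): condition met.
(c): fails — Rtu but no z with Rtz and Rzu.
(d): condition met.
Valid on: (a), (b), (d).

(a), (b), (d)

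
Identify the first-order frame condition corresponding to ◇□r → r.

Equivalently (dual form): r → □◇r.
Suppose r→□◇r is valid. Take Rxy and set V(r)={x}. Then r at x, so □◇r at x, so ◇r at y, so some z with Ryz has r; z=x, i.e. Ryx.

Symmetry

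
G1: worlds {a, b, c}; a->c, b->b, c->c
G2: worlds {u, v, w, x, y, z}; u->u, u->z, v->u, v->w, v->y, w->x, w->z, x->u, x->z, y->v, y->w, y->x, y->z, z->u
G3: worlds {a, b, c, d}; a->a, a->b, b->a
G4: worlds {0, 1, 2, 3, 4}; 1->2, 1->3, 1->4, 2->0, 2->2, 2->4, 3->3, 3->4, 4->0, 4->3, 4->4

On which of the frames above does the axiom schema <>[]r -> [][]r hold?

G1

Frame correspondent (Sahlqvist): forall x forall y forall z ((xRy & x R^2 z) -> exists w (yRw & z = w)) — i.e. a generalized confluence (Geach) condition.
G1: ✓.
G2: fails — uRz, uR²z but no t with zRt and z=t.
G3: fails — aRb, aR²b but no w with bRw and b=w.
G4: fails — 1R2, 1R²3 but no w with 2Rw and 3=w.
Valid on: G1.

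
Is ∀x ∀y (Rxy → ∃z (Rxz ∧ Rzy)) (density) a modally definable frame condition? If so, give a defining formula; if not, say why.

The condition is density. A defining modal formula is □□q → □q.
Suppose □□q→□q is valid. Take Rxy and set V(q)={w : xR²w}. Then □□q at x, so □q at x, so q at y, i.e. ∃z(Rxz∧Rzy).

Yes, by □□q → □q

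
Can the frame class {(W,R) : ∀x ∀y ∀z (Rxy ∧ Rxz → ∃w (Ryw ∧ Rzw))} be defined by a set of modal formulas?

Yes — defined by ◇□q → □◇q

The condition is convergence. A defining modal formula is ◇□q → □◇q.
Suppose ◇□q→□◇q is valid. Take Rxy, Rxz and set V(q)={w : Ryw}. Then □q at y so ◇□q at x, so □◇q at x, so ◇q at z, giving w with Rzw and Ryw.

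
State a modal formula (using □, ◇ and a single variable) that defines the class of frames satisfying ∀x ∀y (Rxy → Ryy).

□(□q → q)

This is shift-reflexivity; the standard corresponding axiom is T□: □(□q → q).
Suppose □(□q→q) is valid. Take Rxy and set V(q)={w : Ryw}. Then at y, □q holds; since □(□q→q) at x, □q→q at y, so q at y, i.e. Ryy.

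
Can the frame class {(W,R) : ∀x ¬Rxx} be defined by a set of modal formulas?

Any modally definable frame class is closed under surjective bounded morphisms.
The 2-cycle (worlds w0,w1 with w0→w1→w0) is irreflexive, and the map sending every world to a single reflexive point • is a surjective bounded morphism (forth: every edge maps to (•,•); back: every world has a successor). So any modal formula valid on the 2-cycle is also valid on the reflexive point, which is not irreflexive.
So the class is not modally definable.

Not definable by any modal formula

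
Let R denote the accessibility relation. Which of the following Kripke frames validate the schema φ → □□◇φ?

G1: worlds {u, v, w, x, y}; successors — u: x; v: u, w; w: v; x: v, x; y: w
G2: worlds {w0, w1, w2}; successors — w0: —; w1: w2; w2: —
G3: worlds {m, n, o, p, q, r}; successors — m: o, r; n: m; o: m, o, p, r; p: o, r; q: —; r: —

This is the axiom for a generalized confluence (Geach) condition; its first-order frame correspondent is ∀x ∀z (xR²z → ∃w (x = w ∧ zRw)).
G1: fails — uR²x but no t with u=t and xRt.
G2: condition met.
G3: fails — mR²m but no w with m=w and mRw.
Valid on: G2.

G2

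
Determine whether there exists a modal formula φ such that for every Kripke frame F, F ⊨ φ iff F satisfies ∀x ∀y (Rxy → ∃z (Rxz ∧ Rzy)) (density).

Yes, by □□p → □p

Yes: it is density, defined by the C4 schema □□p → □p.
Suppose □□p→□p is valid. Take Rxy and set V(p)={w : xR²w}. Then □□p at x, so □p at x, so p at y, i.e. ∃z(Rxz∧Rzy).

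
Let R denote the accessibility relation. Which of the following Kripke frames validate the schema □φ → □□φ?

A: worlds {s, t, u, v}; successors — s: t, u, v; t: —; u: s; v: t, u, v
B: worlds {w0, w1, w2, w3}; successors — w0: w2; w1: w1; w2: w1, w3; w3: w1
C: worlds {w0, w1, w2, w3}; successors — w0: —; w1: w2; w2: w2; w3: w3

The schema corresponds to transitivity: ∀x ∀y ∀z (Rxy ∧ Ryz → Rxz).
A: fails — Rus and Rsv but not Ruv.
B: fails — Rw0w2 and Rw2w1 but not Rw0w1.
C: satisfies the condition.

C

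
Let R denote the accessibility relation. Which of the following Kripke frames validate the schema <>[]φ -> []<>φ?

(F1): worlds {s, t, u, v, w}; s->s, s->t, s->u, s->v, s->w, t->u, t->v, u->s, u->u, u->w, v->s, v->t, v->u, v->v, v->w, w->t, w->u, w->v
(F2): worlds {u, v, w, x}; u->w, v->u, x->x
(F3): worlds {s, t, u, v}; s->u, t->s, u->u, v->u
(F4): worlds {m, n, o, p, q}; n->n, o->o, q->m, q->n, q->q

This is the axiom for convergence; its first-order frame correspondent is forall x forall y forall z (Rxy & Rxz -> exists w (Ryw & Rzw)).
(F1): holds.
(F2): fails — Ruw and Ruw but w and w have no common successor.
(F3): holds.
(F4): fails — Rqq and Rqm but q and m have no common successor.
Valid on: (F1), (F3).

(F1), (F3)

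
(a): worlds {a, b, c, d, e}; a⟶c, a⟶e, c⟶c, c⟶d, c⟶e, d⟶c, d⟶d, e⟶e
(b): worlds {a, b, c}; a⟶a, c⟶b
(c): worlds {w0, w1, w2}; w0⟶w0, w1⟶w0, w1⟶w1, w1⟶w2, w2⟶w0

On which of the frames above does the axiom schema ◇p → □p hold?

Frame correspondent (Sahlqvist): ∀x ∀y ∀z (Rxy ∧ Rxz → y = z) — i.e. partial functionality.
(a): fails — a sees both c and e.
(b): holds.
(c): fails — w1 sees both w0 and w1.

(b)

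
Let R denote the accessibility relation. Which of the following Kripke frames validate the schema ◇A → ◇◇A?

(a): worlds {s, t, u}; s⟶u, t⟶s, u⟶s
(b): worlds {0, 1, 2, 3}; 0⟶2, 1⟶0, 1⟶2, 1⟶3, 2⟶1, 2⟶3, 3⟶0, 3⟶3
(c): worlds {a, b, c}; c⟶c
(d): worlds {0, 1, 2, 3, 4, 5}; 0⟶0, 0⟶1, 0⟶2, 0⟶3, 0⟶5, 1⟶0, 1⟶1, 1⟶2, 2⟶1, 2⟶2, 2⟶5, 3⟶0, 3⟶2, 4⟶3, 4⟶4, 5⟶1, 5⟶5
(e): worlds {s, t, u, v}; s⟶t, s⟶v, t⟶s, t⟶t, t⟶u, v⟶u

Frame correspondent (Sahlqvist): ∀x ∀y (xRy → ∃w (y = w ∧ xR²w)) — i.e. a generalized confluence (Geach) condition.
(a): fails — sRu but no w with u=w and sR²w.
(b): fails — 0R2 but no w with 2=w and 0R²w.
(c): condition met.
(d): condition met.
(e): fails — sRv but no w with v=w and sR²w.
Valid on: (c), (d).

(c), (d)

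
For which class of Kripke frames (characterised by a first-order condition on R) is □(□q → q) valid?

shift-reflexivity: ∀x ∀y (Rxy → Ryy)

Suppose □(□q→q) is valid. Take Rxy and set V(q)={w : Ryw}. Then at y, □q holds; since □(□q→q) at x, □q→q at y, so q at y, i.e. Ryy.
Conversely, on a frame with shift-reflexivity the schema holds at every world under every valuation.
So the correspondent is shift-reflexivity.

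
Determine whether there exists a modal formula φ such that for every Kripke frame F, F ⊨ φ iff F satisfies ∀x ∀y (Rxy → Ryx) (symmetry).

This is a Sahlqvist condition; the B axiom r → □◇r defines it.

Definable; r → □◇r defines it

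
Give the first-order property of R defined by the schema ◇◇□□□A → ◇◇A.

This is a Sahlqvist (Geach-type) schema ◇^2□^3A → □^0◇^2A.
Minimal-valuation argument: fix x; take any y with xR^2y and any z with xR^0z. Set V(A) to the set of worlds R-reachable from y in exactly 3 steps. Then □^3A holds at y, so the antecedent holds at x; validity forces ◇^2A at z, giving a w with zR^2w and yR^3w.
First-order correspondent: ∀x ∀y (xR²y → ∃w (yR³w ∧ xR²w)).

∀x ∀y (xR²y → ∃w (yR³w ∧ xR²w))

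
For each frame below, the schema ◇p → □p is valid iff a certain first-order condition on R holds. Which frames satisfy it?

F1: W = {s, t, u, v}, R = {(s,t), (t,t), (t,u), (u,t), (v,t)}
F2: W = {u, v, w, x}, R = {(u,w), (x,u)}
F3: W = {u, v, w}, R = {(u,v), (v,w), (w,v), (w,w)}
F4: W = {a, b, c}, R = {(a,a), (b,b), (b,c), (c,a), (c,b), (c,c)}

F2

Frame correspondent (Sahlqvist): ∀x ∀y ∀z (Rxy ∧ Rxz → y = z) — i.e. partial functionality.
F1: fails — t sees both t and u.
F2: holds.
F3: fails — w sees both v and w.
F4: fails — b sees both b and c.
Valid on: F2.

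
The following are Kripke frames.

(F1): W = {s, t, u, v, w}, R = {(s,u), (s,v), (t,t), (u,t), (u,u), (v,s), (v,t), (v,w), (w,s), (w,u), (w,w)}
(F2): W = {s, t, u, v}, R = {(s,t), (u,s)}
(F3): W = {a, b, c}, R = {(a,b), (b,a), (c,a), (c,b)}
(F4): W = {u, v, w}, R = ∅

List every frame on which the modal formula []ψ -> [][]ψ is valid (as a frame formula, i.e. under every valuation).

Frame correspondent (Sahlqvist): forall x forall y forall z (Rxy & Ryz -> Rxz) — i.e. transitivity.
(F1): fails — Rwu and Rut but not Rwt.
(F2): fails — Rus and Rst but not Rut.
(F3): fails — Rab and Rba but not Raa.
(F4): condition met.

(F4)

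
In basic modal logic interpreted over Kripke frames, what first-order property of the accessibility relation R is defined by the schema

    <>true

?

◇⊤ holds at w iff w has a successor, so frame-validity of ◇⊤ is exactly seriality. Equivalently via □A → ◇A:
Suppose □A→◇A is valid. At any x set V(A)=W. Then □A at x, so ◇A at x, so x has a successor.

seriality: forall x exists y Rxy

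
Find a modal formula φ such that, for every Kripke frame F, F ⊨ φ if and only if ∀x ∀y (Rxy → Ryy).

□(□q → q)

The condition is shift-reflexivity. The T□ schema □(□q → q) defines it.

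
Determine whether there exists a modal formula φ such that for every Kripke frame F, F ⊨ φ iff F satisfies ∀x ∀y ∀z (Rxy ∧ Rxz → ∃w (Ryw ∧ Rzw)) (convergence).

This is a Sahlqvist condition; the .2 axiom ◇□r → □◇r defines it.

Yes — defined by ◇□r → □◇r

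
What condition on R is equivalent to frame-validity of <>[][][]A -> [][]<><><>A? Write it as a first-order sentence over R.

This is a Sahlqvist (Geach-type) schema ◇^1□^3A → □^2◇^3A.
Minimal-valuation argument: fix x; take any y with xR^1y and any z with xR^2z. Set V(A) to the set of worlds R-reachable from y in exactly 3 steps. Then □^3A holds at y, so the antecedent holds at x; validity forces ◇^3A at z, giving a w with zR^3w and yR^3w.
First-order correspondent: forall x forall y forall z ((xRy & x R^2 z) -> exists w (y R^3 w & z R^3 w)).

forall x forall y forall z ((xRy & x R^2 z) -> exists w (y R^3 w & z R^3 w))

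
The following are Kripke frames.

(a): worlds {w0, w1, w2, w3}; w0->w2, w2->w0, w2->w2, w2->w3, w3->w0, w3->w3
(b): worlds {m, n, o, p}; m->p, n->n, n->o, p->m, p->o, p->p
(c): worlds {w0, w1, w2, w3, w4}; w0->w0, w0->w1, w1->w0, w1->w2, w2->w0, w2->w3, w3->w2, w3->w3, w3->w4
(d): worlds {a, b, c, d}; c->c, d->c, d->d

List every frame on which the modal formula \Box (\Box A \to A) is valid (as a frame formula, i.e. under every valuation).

(d)

The schema corresponds to shift-reflexivity: \forall x \forall y (Rxy \to Ryy).
(a): fails — Rw3w0 but not Rw0w0.
(b): fails — Rpm but not Rmm.
(c): fails — Rw1w2 but not Rw2w2.
(d): satisfies the condition.
Valid on: (d).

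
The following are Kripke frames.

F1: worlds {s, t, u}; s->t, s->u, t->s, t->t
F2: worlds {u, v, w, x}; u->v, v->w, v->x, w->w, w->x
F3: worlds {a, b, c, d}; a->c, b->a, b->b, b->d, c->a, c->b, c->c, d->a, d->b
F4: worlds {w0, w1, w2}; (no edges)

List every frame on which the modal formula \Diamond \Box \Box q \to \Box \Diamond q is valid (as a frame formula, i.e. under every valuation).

This is the axiom for a generalized confluence (Geach) condition; its first-order frame correspondent is \forall x \forall y \forall z ((xRy \wedge xRz) \to \exists w (y R^2 w \wedge zRw)).
F1: fails — sRt, sRu but no w with tR²w and uRw.
F2: fails — vRw, vRx but no t with wR²t and xRt.
F3: ✓.
F4: ✓.
Valid on: F3, F4.

F3, F4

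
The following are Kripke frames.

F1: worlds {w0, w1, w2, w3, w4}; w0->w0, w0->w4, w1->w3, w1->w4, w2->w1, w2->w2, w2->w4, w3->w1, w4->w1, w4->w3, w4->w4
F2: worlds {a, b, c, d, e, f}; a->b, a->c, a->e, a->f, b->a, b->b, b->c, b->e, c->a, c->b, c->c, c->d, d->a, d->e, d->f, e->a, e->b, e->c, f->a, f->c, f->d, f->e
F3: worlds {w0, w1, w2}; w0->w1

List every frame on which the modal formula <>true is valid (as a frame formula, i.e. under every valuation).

This is the axiom for seriality; its first-order frame correspondent is forall x exists y Rxy.
F1: condition met.
F2: condition met.
F3: fails — world w1 has no successor.
Valid on: F1, F2.

F1, F2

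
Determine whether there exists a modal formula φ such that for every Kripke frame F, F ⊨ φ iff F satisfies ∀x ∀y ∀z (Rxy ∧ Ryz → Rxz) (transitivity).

Yes — defined by □q → □□q

This is a Sahlqvist condition; the 4 axiom □q → □□q defines it.
Suppose □q→□□q is valid. Take Rxy, Ryz and set V(q)={w : Rxw}. Then □q at x, so □□q at x, so □q at y, so q at z, i.e. Rxz.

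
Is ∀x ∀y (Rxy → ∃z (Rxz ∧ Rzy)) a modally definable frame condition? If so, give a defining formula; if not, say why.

This is a Sahlqvist condition; the C4 axiom □□r → □r defines it.
Suppose □□r→□r is valid. Take Rxy and set V(r)={w : xR²w}. Then □□r at x, so □r at x, so r at y, i.e. ∃z(Rxz∧Rzy).

Yes, by □□r → □r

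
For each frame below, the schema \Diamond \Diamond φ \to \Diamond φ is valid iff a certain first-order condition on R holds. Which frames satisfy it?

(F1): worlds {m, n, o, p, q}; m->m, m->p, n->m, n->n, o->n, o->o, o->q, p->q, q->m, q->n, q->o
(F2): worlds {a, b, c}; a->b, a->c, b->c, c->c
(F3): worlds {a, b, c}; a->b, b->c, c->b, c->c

(F2)

The schema corresponds to transitivity: \forall x \forall y \forall z (Rxy \wedge Ryz \to Rxz).
(F1): fails — Ron and Rnm but not Rom.
(F2): condition met.
(F3): fails — Rab and Rbc but not Rac.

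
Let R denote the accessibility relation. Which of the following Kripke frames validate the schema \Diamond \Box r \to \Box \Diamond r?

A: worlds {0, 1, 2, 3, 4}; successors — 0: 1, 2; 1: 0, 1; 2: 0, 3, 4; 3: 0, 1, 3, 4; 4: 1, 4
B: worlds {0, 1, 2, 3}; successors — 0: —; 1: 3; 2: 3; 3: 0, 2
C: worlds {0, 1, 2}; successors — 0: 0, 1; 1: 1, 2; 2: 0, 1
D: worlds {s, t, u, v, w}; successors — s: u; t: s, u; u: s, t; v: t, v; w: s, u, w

The schema corresponds to convergence: \forall x \forall y \forall z (Rxy \wedge Rxz \to \exists w (Ryw \wedge Rzw)).
A: ✓.
B: fails — R32 and R30 but 2 and 0 have no common successor.
C: ✓.
D: fails — Rts and Rtu but s and u have no common successor.

A, C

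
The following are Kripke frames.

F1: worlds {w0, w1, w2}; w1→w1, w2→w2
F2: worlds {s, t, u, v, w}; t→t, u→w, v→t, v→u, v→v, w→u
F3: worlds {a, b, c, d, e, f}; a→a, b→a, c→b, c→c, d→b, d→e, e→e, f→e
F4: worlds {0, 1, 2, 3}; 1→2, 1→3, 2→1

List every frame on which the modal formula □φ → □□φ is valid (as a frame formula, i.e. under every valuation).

F1

This is the axiom for transitivity; its first-order frame correspondent is ∀x ∀y ∀z (Rxy ∧ Ryz → Rxz).
F1: ✓.
F2: fails — Ruw and Rwu but not Ruu.
F3: fails — Rcb and Rba but not Rca.
F4: fails — R12 and R21 but not R11.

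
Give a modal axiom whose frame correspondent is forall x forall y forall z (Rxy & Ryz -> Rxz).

This is transitivity; the standard corresponding axiom is 4: □p → □□p.
Suppose □p→□□p is valid. Take Rxy, Ryz and set V(p)={w : Rxw}. Then □p at x, so □□p at x, so □p at y, so p at z, i.e. Rxz.

□p → □□p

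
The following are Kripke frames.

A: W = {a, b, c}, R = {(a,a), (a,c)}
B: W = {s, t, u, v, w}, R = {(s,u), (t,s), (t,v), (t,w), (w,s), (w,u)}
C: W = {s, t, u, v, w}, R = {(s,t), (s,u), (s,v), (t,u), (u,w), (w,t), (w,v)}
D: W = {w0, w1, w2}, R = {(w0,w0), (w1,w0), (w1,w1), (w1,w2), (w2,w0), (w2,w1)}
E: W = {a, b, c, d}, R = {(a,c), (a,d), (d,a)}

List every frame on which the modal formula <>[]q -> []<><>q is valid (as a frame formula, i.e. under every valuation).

The schema corresponds to a generalized confluence (Geach) condition: forall x forall y forall z ((xRy & xRz) -> exists w (yRw & z R^2 w)).
A: fails — aRa, aRc but no w with aRw and cR²w.
B: fails — sRu, sRu but no w* with uRw* and uR²w*.
C: fails — sRt, sRt but no w* with tRw* and tR²w*.
D: satisfies the condition.
E: fails — aRc, aRc but no w with cRw and cR²w.
Valid on: D.

D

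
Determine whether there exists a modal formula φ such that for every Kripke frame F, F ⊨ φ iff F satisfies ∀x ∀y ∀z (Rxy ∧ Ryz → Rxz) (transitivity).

Definable; □q → □□q defines it

Yes: it is transitivity, defined by the 4 schema □q → □□q.
Suppose □q→□□q is valid. Take Rxy, Ryz and set V(q)={w : Rxw}. Then □q at x, so □□q at x, so □q at y, so q at z, i.e. Rxz.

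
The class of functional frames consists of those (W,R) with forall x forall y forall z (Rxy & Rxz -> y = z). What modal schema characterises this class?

◇r → □r

This is partial functionality; the standard corresponding axiom is CD: ◇r → □r.
Suppose ◇r→□r is valid. Take Rxy, Rxz and set V(r)={y}. Then ◇r at x, so □r at x, so r at z, i.e. z=y.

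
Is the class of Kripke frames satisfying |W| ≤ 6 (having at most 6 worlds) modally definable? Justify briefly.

Modal frame validity is preserved under disjoint unions.
Any modal formula valid on each of 7 disjoint one-world frames is valid on their disjoint union (validity is preserved under disjoint unions). Each one-world frame has |W|=1≤6, but the union has |W|=7.
So the class is not modally definable.

Not definable by any modal formula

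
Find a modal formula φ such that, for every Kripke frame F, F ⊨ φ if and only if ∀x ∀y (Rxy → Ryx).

q → □◇q

The condition is symmetry. The B schema q → □◇q defines it.
Suppose q→□◇q is valid. Take Rxy and set V(q)={x}. Then q at x, so □◇q at x, so ◇q at y, so some z with Ryz has q; z=x, i.e. Ryx.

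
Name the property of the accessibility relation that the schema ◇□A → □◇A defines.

Suppose ◇□A→□◇A is valid. Take Rxy, Rxz and set V(A)={w : Ryw}. Then □A at y so ◇□A at x, so □◇A at x, so ◇A at z, giving w with Rzw and Ryw.
The converse is a direct semantic check.
So the correspondent is convergence.

convergence: ∀x ∀y ∀z (Rxy ∧ Rxz → ∃w (Ryw ∧ Rzw))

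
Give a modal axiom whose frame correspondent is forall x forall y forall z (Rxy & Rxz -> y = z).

A defining formula is ◇s → □s (the CD axiom).
Suppose ◇s→□s is valid. Take Rxy, Rxz and set V(s)={y}. Then ◇s at x, so □s at x, so s at z, i.e. z=y.

◇s → □s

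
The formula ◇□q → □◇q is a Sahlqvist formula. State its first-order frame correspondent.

convergence

This schema is the .2 axiom.
Its frame correspondent is convergence — ∀x ∀y ∀z (Rxy ∧ Rxz → ∃w (Ryw ∧ Rzw)).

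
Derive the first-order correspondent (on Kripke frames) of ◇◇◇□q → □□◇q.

This is a Sahlqvist (Geach-type) schema ◇^3□^1q → □^2◇^1q.
Minimal-valuation argument: fix x; take any y with xR^3y and any z with xR^2z. Set V(q) to the set of worlds R-reachable from y in exactly 1 step. Then □^1q holds at y, so the antecedent holds at x; validity forces ◇^1q at z, giving a w with zR^1w and yR^1w.
First-order correspondent: ∀x ∀y ∀z ((xR³y ∧ xR²z) → ∃w (yRw ∧ zRw)).

∀x ∀y ∀z ((xR³y ∧ xR²z) → ∃w (yRw ∧ zRw))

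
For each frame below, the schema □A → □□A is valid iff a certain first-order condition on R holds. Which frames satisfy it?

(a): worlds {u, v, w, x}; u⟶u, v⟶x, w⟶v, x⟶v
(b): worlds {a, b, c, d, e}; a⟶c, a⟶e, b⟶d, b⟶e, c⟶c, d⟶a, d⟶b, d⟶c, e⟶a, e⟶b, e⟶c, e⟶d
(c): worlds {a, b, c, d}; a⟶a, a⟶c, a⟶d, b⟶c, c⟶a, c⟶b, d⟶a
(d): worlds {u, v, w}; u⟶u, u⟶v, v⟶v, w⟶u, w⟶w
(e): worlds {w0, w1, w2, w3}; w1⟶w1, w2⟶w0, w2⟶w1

The schema corresponds to transitivity: ∀x ∀y ∀z (Rxy ∧ Ryz → Rxz).
(a): fails — Rvx and Rxv but not Rvv.
(b): fails — Reb and Rbe but not Ree.
(c): fails — Rbc and Rcb but not Rbb.
(d): fails — Rwu and Ruv but not Rwv.
(e): holds.

(e)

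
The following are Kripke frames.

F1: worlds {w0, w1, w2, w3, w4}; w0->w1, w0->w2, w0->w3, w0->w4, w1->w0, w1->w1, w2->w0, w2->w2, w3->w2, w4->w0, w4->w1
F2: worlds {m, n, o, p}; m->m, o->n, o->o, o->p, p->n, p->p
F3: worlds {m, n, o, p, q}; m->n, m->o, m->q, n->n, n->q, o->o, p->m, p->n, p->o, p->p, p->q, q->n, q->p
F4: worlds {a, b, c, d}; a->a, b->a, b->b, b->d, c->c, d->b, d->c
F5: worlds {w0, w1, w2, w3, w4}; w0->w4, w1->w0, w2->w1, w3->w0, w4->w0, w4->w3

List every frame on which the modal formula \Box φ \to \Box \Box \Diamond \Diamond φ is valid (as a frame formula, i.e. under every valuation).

Frame correspondent (Sahlqvist): \forall x \forall z (x R^2 z \to \exists w (xRw \wedge z R^2 w)) — i.e. a generalized confluence (Geach) condition.
F1: ✓.
F2: fails — oR²n but no w with oRw and nR²w.
F3: fails — qR²o but no w with qRw and oR²w.
F4: fails — bR²c but no w with bRw and cR²w.
F5: fails — w0R²w0 but no w with w0Rw and w0R²w.
Valid on: F1.

F1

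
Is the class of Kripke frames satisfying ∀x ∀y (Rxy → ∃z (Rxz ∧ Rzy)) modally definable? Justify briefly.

Yes — defined by □□q → □q

The condition is density. A defining modal formula is □□q → □q.
Suppose □□q→□q is valid. Take Rxy and set V(q)={w : xR²w}. Then □□q at x, so □q at x, so q at y, i.e. ∃z(Rxz∧Rzy).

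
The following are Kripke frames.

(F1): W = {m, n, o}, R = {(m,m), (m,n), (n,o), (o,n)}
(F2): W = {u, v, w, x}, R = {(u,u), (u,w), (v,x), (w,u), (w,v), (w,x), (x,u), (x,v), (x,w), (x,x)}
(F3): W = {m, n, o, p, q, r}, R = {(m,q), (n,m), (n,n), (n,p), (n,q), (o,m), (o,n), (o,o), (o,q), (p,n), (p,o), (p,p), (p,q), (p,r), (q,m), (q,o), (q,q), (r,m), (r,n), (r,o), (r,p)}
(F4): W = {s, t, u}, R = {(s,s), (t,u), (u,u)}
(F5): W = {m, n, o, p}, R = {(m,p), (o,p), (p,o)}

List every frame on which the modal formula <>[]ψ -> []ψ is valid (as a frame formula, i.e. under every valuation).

(F4)

This is the axiom for the Euclidean property; its first-order frame correspondent is forall x forall y forall z (Rxy & Rxz -> Ryz).
(F1): fails — Rmn and Rmn but not Rnn.
(F2): fails — Ruw and Ruw but not Rww.
(F3): fails — Rnm and Rnm but not Rmm.
(F4): satisfies the condition.
(F5): fails — Rmp and Rmp but not Rpp.
Valid on: (F4).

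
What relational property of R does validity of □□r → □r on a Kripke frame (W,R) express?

This is the C4 axiom.
Its frame correspondent is density — ∀x ∀y (Rxy → ∃z (Rxz ∧ Rzy)).

Density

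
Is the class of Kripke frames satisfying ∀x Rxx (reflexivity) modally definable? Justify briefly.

Definable; □q → q defines it

The condition is reflexivity. A defining modal formula is □q → q.
Suppose □q→q is valid. At any x set V(q)={w : Rxw}. Then □q holds at x, so q holds at x, i.e. Rxx.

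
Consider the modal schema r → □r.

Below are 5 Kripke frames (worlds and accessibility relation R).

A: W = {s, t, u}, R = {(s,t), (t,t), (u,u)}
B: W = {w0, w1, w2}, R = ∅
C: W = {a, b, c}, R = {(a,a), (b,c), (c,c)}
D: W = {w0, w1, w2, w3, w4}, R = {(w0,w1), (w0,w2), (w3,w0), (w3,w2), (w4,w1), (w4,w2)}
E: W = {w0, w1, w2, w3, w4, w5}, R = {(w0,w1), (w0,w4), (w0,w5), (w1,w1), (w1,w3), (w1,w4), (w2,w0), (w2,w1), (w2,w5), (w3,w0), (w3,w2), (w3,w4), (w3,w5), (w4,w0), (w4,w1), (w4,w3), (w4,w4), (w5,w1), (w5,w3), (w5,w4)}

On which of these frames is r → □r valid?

The schema corresponds to a generalized confluence (Geach) condition: ∀x ∀z (xRz → ∃w (x = w ∧ z = w)).
A: fails — sRt but s ≠ t.
B: ✓.
C: fails — bRc but b ≠ c.
D: fails — w0Rw1 but w0 ≠ w1.
E: fails — w0Rw1 but w0 ≠ w1.
Valid on: B.

B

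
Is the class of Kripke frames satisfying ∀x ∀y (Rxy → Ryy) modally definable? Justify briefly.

Definable; □(□p → p) defines it

This is a Sahlqvist condition; the T□ axiom □(□p → p) defines it.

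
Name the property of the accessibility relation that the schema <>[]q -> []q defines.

Replacing q by ¬q and contraposing gives the equivalent schema ◇q → □◇q.
Suppose ◇q→□◇q is valid. Take Rxy, Rxz and set V(q)={y}. Then ◇q at x, so □◇q at x, so ◇q at z, so some w with Rzw has q; w=y, i.e. Rzy. By symmetry of the argument, Ryz.
Conversely, any frame satisfying forall x forall y forall z (Rxy & Rxz -> Ryz) validates the schema.
So the correspondent is the Euclidean property.

the Euclidean property: forall x forall y forall z (Rxy & Rxz -> Ryz)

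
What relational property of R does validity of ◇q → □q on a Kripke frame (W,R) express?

Suppose ◇q→□q is valid. Take Rxy, Rxz and set V(q)={y}. Then ◇q at x, so □q at x, so q at z, i.e. z=y.

partial functionality: ∀x ∀y ∀z (Rxy ∧ Rxz → y = z)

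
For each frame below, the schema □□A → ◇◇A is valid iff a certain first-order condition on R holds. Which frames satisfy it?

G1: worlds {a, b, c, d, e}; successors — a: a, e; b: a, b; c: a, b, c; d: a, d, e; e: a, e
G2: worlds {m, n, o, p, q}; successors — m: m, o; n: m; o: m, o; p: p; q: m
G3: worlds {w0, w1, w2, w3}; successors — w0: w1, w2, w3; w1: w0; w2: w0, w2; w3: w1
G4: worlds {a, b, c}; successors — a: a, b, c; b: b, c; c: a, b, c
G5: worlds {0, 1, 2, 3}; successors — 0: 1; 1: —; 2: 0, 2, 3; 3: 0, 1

G1, G2, G3, G4

Frame correspondent (Sahlqvist): ∀x ∃w (xR²w ∧ xR²w) — i.e. a generalized confluence (Geach) condition.
G1: condition met.
G2: condition met.
G3: condition met.
G4: condition met.
G5: fails — at 0 but no w with 0R²w and 0R²w.
Valid on: G1, G2, G3, G4.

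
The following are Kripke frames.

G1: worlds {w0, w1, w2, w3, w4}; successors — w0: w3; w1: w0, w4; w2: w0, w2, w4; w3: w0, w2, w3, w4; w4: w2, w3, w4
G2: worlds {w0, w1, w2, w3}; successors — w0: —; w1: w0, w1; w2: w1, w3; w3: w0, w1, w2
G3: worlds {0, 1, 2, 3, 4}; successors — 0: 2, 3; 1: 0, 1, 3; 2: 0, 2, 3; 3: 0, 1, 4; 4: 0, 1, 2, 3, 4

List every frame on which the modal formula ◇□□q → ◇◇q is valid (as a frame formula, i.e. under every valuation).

Frame correspondent (Sahlqvist): ∀x ∀y (xRy → ∃w (yR²w ∧ xR²w)) — i.e. a generalized confluence (Geach) condition.
G1: holds.
G2: fails — w1Rw0 but no w with w0R²w and w1R²w.
G3: holds.

G1, G3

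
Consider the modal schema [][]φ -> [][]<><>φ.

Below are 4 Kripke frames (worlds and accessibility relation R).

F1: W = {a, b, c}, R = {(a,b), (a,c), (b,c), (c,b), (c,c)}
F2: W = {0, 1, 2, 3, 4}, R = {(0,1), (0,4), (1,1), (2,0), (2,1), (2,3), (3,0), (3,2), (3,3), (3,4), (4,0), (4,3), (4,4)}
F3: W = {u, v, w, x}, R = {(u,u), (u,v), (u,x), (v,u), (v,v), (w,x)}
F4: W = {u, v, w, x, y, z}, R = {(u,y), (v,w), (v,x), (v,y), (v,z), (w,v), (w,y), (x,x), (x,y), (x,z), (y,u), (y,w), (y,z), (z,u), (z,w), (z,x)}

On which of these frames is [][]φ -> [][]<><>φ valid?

The schema corresponds to a generalized confluence (Geach) condition: forall x forall z (x R^2 z -> exists w (x R^2 w & z R^2 w)).
F1: ✓.
F2: ✓.
F3: fails — uR²x but no t with uR²t and xR²t.
F4: ✓.
Valid on: F1, F2, F4.

F1, F2, F4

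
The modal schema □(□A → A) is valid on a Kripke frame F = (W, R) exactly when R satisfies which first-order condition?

Shift-reflexivity

This schema is the T□ axiom.
Its frame correspondent is shift-reflexivity — ∀x ∀y (Rxy → Ryy).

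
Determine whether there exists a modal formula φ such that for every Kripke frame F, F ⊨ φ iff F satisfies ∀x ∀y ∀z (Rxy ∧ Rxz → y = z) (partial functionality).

The condition is partial functionality. A defining modal formula is ◇r → □r.
Suppose ◇r→□r is valid. Take Rxy, Rxz and set V(r)={y}. Then ◇r at x, so □r at x, so r at z, i.e. z=y.

Definable; ◇r → □r defines it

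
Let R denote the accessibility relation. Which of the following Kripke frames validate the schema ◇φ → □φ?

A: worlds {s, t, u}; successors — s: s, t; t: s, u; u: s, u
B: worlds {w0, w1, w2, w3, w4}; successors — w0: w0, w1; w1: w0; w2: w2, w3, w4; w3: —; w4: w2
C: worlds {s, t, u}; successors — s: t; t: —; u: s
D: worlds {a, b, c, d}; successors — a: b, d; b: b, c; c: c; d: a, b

The schema corresponds to partial functionality: ∀x ∀y ∀z (Rxy ∧ Rxz → y = z).
A: fails — s sees both s and t.
B: fails — w0 sees both w0 and w1.
C: condition met.
D: fails — a sees both b and d.

C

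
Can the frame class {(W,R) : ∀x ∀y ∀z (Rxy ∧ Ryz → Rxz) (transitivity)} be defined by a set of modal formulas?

Yes, by □p → □□p

The condition is transitivity. A defining modal formula is □p → □□p.
Suppose □p→□□p is valid. Take Rxy, Ryz and set V(p)={w : Rxw}. Then □p at x, so □□p at x, so □p at y, so p at z, i.e. Rxz.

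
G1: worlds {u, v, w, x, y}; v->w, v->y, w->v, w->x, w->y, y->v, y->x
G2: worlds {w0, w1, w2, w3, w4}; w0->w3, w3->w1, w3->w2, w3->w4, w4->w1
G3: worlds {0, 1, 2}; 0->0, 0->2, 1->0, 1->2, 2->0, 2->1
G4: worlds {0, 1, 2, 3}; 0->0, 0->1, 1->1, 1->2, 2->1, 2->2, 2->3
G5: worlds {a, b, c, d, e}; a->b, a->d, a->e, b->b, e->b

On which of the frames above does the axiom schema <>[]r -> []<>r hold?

Frame correspondent (Sahlqvist): forall x forall y forall z (Rxy & Rxz -> exists w (Ryw & Rzw)) — i.e. convergence.
G1: fails — Rwx and Rwx but x and x have no common successor.
G2: fails — Rw3w1 and Rw3w1 but w1 and w1 have no common successor.
G3: satisfies the condition.
G4: fails — R23 and R23 but 3 and 3 have no common successor.
G5: fails — Rab and Rad but b and d have no common successor.
Valid on: G3.

G3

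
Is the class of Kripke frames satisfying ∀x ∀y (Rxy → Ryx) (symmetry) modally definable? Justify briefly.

Yes, by r → □◇r

This is a Sahlqvist condition; the B axiom r → □◇r defines it.
Suppose r→□◇r is valid. Take Rxy and set V(r)={x}. Then r at x, so □◇r at x, so ◇r at y, so some z with Ryz has r; z=x, i.e. Ryx.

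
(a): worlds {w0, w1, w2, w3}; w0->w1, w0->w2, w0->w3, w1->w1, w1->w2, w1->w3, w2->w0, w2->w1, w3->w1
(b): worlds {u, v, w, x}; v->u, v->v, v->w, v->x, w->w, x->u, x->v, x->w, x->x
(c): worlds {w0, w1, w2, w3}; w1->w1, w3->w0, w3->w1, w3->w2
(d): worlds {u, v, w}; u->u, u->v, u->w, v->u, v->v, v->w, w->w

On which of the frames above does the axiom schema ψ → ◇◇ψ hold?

Frame correspondent (Sahlqvist): ∀x ∃w (x = w ∧ xR²w) — i.e. a generalized confluence (Geach) condition.
(a): satisfies the condition.
(b): fails — at u but no t with u=t and uR²t.
(c): fails — at w0 but no w with w0=w and w0R²w.
(d): satisfies the condition.
Valid on: (a), (d).

(a), (d)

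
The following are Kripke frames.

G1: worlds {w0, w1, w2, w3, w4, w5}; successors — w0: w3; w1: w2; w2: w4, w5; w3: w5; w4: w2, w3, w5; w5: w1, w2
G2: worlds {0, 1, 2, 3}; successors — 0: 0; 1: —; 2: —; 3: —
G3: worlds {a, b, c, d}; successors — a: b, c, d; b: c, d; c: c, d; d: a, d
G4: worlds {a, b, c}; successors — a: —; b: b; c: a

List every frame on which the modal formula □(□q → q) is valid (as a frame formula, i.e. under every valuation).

The schema corresponds to shift-reflexivity: ∀x ∀y (Rxy → Ryy).
G1: fails — Rw1w2 but not Rw2w2.
G2: satisfies the condition.
G3: fails — Rab but not Rbb.
G4: fails — Rca but not Raa.

G2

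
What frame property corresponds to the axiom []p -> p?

This schema is the T axiom.
Its frame correspondent is reflexivity — forall x Rxx.

Reflexivity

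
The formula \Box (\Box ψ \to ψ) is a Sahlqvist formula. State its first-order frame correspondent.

This schema is the T□ axiom.
Its frame correspondent is shift-reflexivity — \forall x \forall y (Rxy \to Ryy).

shift-reflexivity: \forall x \forall y (Rxy \to Ryy)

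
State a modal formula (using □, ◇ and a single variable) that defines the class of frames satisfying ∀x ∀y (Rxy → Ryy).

□(□p → p)

This is shift-reflexivity; the standard corresponding axiom is T□: □(□p → p).
Suppose □(□p→p) is valid. Take Rxy and set V(p)={w : Ryw}. Then at y, □p holds; since □(□p→p) at x, □p→p at y, so p at y, i.e. Ryy.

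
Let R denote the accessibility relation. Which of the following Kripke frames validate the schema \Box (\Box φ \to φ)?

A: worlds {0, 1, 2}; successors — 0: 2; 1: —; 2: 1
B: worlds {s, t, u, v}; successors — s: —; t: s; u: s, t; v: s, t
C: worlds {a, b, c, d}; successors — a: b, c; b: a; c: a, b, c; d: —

none

This is the axiom for shift-reflexivity; its first-order frame correspondent is \forall x \forall y (Rxy \to Ryy).
A: fails — R21 but not R11.
B: fails — Rut but not Rtt.
C: fails — Rab but not Rbb.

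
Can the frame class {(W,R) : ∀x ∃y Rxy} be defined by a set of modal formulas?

Yes: it is seriality, defined by the D schema □r → ◇r.

Definable; □r → ◇r defines it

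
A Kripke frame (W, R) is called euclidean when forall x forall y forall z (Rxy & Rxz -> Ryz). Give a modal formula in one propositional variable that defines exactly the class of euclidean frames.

The condition is the Euclidean property. The 5 schema ◇q → □◇q defines it.
Suppose ◇q→□◇q is valid. Take Rxy, Rxz and set V(q)={y}. Then ◇q at x, so □◇q at x, so ◇q at z, so some w with Rzw has q; w=y, i.e. Rzy. By symmetry of the argument, Ryz.

◇q → □◇q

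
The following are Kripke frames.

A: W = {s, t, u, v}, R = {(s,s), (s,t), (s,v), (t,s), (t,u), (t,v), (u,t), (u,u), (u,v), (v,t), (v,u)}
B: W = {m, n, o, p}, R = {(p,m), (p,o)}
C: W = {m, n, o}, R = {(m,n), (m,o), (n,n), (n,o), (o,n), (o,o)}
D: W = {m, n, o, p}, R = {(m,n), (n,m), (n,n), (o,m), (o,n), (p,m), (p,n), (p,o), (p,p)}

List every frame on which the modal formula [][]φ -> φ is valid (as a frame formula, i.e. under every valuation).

A

This is the axiom for a generalized confluence (Geach) condition; its first-order frame correspondent is forall x exists w (x R^2 w & x = w).
A: satisfies the condition.
B: fails — at m but no w with mR²w and m=w.
C: fails — at m but no w with mR²w and m=w.
D: fails — at o but no w with oR²w and o=w.
Valid on: A.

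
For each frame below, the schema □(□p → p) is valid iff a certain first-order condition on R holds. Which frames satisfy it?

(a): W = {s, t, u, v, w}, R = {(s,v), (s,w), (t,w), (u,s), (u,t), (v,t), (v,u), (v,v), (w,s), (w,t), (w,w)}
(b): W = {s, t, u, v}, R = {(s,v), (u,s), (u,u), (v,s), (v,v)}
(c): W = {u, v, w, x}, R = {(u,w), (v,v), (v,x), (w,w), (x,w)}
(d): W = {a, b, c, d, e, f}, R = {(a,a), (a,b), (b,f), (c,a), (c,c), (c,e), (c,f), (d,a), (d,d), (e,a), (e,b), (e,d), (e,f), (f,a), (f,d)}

none

The schema corresponds to shift-reflexivity: ∀x ∀y (Rxy → Ryy).
(a): fails — Rwt but not Rtt.
(b): fails — Rus but not Rss.
(c): fails — Rvx but not Rxx.
(d): fails — Reb but not Rbb.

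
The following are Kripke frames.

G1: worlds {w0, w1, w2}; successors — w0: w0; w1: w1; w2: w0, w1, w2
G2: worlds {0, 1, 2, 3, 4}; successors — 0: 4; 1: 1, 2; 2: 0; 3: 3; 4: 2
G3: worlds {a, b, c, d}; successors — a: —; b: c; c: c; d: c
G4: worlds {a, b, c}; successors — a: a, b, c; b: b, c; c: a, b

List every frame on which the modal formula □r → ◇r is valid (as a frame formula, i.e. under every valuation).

This is the axiom for seriality; its first-order frame correspondent is ∀x ∃y Rxy.
G1: ✓.
G2: ✓.
G3: fails — world a has no successor.
G4: ✓.

G1, G2, G4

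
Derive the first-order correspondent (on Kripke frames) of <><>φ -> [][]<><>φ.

This is a Sahlqvist (Geach-type) schema ◇^2□^0φ → □^2◇^2φ.
First-order correspondent: forall x forall y forall z ((x R^2 y & x R^2 z) -> exists w (y = w & z R^2 w)).

forall x forall y forall z ((x R^2 y & x R^2 z) -> exists w (y = w & z R^2 w))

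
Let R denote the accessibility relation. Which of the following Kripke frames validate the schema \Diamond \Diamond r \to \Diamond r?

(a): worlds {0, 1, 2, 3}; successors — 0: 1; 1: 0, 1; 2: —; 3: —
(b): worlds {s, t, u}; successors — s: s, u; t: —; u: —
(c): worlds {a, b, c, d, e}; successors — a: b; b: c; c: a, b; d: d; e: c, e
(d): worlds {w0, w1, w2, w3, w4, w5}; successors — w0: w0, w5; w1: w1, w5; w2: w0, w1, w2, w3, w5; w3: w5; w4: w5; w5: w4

(b)

The schema corresponds to transitivity: \forall x \forall y \forall z (Rxy \wedge Ryz \to Rxz).
(a): fails — R01 and R10 but not R00.
(b): ✓.
(c): fails — Rbc and Rcb but not Rbb.
(d): fails — Rw1w5 and Rw5w4 but not Rw1w4.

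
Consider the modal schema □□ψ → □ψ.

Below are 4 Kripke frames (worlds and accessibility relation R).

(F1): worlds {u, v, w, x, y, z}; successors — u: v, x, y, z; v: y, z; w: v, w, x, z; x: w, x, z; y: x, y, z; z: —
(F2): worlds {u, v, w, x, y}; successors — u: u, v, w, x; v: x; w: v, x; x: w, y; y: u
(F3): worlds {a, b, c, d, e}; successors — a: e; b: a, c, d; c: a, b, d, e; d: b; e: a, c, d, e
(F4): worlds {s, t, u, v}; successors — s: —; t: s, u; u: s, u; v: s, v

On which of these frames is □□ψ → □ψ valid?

This is the axiom for density; its first-order frame correspondent is ∀x ∀y (Rxy → ∃z (Rxz ∧ Rzy)).
(F1): fails — Ruv but no t with Rut and Rtv.
(F2): fails — Rxw but no z with Rxz and Rzw.
(F3): fails — Rbc but no z with Rbz and Rzc.
(F4): holds.

(F4)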